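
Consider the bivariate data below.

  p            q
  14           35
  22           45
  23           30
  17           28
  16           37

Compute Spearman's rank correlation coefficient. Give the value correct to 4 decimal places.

Rank p: 1, 4, 5, 3, 2
Rank q: 3, 5, 2, 1, 4
d = rank(p) − rank(q): -2, -1, 3, 2, -2; Σd² = 22
ρ = 1 − 6Σd² / [n(n²−1)] = 1 − 6×22 / (5×24) = 1 − 132/120 ≈ -0.1000

-0.1000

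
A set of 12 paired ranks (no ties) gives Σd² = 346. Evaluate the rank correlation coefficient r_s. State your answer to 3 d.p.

ρ = 1 − 6Σd² / [n(n²−1)] = 1 − 6×346 / (12×143)
  = 1 − 2076/1716 = 1 − 1.2098 ≈ -0.210

-0.210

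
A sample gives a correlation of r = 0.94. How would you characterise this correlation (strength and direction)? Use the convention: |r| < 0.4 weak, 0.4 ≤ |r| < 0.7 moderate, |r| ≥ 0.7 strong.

r = 0.94 > 0 so the relationship is positive.
|r| = 0.94, which falls in the strong range.

strong positive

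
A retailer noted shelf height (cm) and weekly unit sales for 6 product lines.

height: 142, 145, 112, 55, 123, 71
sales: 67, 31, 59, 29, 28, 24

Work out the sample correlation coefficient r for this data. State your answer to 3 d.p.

0.483

n = 6, Σx = 648, Σy = 238, Σx² = 76928, Σy² = 11132, Σxy = 27360
nΣxy − ΣxΣy = 164160 − 154224 = 9936
nΣx² − (Σx)² = 461568 − 419904 = 41664; nΣy² − (Σy)² = 66792 − 56644 = 10148
r = 9936 / √(41664 × 10148) = 9936 / 20562.2536 ≈ 0.483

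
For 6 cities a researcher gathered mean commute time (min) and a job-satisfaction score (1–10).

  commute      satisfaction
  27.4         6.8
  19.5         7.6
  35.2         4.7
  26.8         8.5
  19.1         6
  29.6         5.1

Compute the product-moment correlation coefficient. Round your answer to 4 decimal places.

n = 6, Σx = 157.6, Σy = 38.7, Σx² = 4329.26, Σy² = 260.35, Σxy = 993.32
nΣxy − ΣxΣy = 5959.92 − 6099.12 = -139.2
nΣx² − (Σx)² = 25975.56 − 24837.76 = 1137.8; nΣy² − (Σy)² = 1562.1 − 1497.69 = 64.41
r = -139.2 / √(1137.8 × 64.41) = -139.2 / 270.7133 ≈ -0.5142

-0.5142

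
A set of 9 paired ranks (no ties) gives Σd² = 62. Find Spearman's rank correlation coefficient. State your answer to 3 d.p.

ρ = 1 − 6Σd² / [n(n²−1)] = 1 − 6×62 / (9×80)
  = 1 − 372/720 = 1 − 0.5167 ≈ 0.483

0.483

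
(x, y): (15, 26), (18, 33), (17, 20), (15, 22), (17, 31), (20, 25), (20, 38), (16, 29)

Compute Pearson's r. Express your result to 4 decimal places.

n = 8, Σx = 138, Σy = 224, Σx² = 2408, Σy² = 6520, Σxy = 3905
nΣxy − ΣxΣy = 31240 − 30912 = 328
nΣx² − (Σx)² = 19264 − 19044 = 220; nΣy² − (Σy)² = 52160 − 50176 = 1984
r = 328 / √(220 × 1984) = 328 / 660.6663 ≈ 0.4965

0.4965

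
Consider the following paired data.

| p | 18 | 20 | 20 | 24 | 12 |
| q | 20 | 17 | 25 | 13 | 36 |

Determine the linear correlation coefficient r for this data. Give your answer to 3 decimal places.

n = 5, Σp = 94, Σq = 111, Σp² = 1844, Σq² = 2779, Σpq = 1944
nΣpq − ΣpΣq = 9720 − 10434 = -714
nΣp² − (Σp)² = 9220 − 8836 = 384; nΣq² − (Σq)² = 13895 − 12321 = 1574
r = -714 / √(384 × 1574) = -714 / 777.4420 ≈ -0.918

-0.918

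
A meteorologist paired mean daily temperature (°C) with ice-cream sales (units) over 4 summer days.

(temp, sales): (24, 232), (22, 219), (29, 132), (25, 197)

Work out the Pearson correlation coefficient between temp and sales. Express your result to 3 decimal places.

n = 4, Σx = 100, Σy = 780, Σx² = 2526, Σy² = 158018, Σxy = 19139
nΣxy − ΣxΣy = 76556 − 78000 = -1444
nΣx² − (Σx)² = 10104 − 10000 = 104; nΣy² − (Σy)² = 632072 − 608400 = 23672
r = -1444 / √(104 × 23672) = -1444 / 1569.0405 ≈ -0.920

-0.920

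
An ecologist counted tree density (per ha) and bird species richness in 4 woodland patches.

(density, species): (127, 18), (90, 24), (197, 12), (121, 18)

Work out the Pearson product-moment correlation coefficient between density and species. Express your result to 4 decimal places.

-0.9669

n = 4, Σx = 535, Σy = 72, Σx² = 77679, Σy² = 1368, Σxy = 8988
nΣxy − ΣxΣy = 35952 − 38520 = -2568
nΣx² − (Σx)² = 310716 − 286225 = 24491; nΣy² − (Σy)² = 5472 − 5184 = 288
r = -2568 / √(24491 × 288) = -2568 / 2655.8253 ≈ -0.9669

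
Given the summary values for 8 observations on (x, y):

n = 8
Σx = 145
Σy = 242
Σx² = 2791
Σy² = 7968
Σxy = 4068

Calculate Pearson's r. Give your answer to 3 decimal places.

r = (nΣxy − ΣxΣy) / √[(nΣx² − (Σx)²)(nΣy² − (Σy)²)]
Numerator: 8×4068 − 145×242 = -2546
Denominator: √[(22328 − 21025)(63744 − 58564)] = √[1303 × 5180] = 2597.9877
r = -2546 / 2597.9877 ≈ -0.980

-0.980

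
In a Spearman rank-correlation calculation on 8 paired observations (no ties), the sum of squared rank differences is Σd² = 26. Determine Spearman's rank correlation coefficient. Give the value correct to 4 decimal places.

ρ = 1 − 6Σd² / [n(n²−1)] = 1 − 6×26 / (8×63)
  = 1 − 156/504 = 1 − 0.30952 ≈ 0.6905

0.6905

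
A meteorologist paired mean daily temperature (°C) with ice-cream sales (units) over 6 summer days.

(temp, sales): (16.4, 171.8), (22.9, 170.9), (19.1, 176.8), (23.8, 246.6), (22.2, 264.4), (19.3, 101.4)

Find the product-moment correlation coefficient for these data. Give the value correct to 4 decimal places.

n = 6, Σx = 123.7, Σy = 1131.9, Σx² = 2589.95, Σy² = 230981.17, Σxy = 23803.79
nΣxy − ΣxΣy = 142822.74 − 140016.03 = 2806.71
nΣx² − (Σx)² = 15539.7 − 15301.69 = 238.01; nΣy² − (Σy)² = 1385887.02 − 1281197.61 = 104689.41
r = 2806.71 / √(238.01 × 104689.41) = 2806.71 / 4991.7058 ≈ 0.5623

0.5623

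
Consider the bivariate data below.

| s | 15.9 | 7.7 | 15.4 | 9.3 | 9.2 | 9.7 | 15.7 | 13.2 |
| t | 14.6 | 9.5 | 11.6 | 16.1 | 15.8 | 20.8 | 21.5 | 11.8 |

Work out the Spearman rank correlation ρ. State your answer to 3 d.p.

0.238

Rank s: 8, 1, 6, 3, 2, 4, 7, 5
Rank t: 4, 1, 2, 6, 5, 7, 8, 3
d = rank(s) − rank(t): 4, 0, 4, -3, -3, -3, -1, 2; Σd² = 64
ρ = 1 − 6Σd² / [n(n²−1)] = 1 − 6×64 / (8×63) = 1 − 384/504 ≈ 0.238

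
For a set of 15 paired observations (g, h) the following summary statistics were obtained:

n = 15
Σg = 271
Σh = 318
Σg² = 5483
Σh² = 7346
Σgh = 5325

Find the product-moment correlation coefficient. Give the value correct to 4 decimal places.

r = (nΣgh − ΣgΣh) / √[(nΣg² − (Σg)²)(nΣh² − (Σh)²)]
Numerator: 15×5325 − 271×318 = -6303
Denominator: √[(82245 − 73441)(110190 − 101124)] = √[8804 × 9066] = 8934.0396
r = -6303 / 8934.0396 ≈ -0.7055

-0.7055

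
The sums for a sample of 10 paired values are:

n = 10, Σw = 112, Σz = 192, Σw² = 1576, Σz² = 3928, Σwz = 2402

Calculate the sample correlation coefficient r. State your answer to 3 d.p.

r = (nΣwz − ΣwΣz) / √[(nΣw² − (Σw)²)(nΣz² − (Σz)²)]
Numerator: 10×2402 − 112×192 = 2516
Denominator: √[(15760 − 12544)(39280 − 36864)] = √[3216 × 2416] = 2787.4461
r = 2516 / 2787.4461 ≈ 0.903

0.903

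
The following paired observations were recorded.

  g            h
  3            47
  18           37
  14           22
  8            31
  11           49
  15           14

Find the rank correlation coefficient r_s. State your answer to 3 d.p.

Rank g: 1, 6, 4, 2, 3, 5
Rank h: 5, 4, 2, 3, 6, 1
d = rank(g) − rank(h): -4, 2, 2, -1, -3, 4; Σd² = 50
ρ = 1 − 6Σd² / [n(n²−1)] = 1 − 6×50 / (6×35) = 1 − 300/210 ≈ -0.429

-0.429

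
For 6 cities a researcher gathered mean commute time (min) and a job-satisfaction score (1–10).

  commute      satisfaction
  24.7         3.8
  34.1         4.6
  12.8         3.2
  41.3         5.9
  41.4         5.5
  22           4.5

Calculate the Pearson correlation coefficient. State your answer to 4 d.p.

0.9301

n = 6, Σx = 176.3, Σy = 27.5, Σx² = 5840.39, Σy² = 131.15, Σxy = 862.05
nΣxy − ΣxΣy = 5172.3 − 4848.25 = 324.05
nΣx² − (Σx)² = 35042.34 − 31081.69 = 3960.65; nΣy² − (Σy)² = 786.9 − 756.25 = 30.65
r = 324.05 / √(3960.65 × 30.65) = 324.05 / 348.4163 ≈ 0.9301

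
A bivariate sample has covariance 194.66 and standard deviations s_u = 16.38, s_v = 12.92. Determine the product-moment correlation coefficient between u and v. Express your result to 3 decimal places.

0.920

r = Cov(u,v) / (s_u · s_v) = 194.66 / (16.38 × 12.92)
  = 194.66 / 211.6296 ≈ 0.920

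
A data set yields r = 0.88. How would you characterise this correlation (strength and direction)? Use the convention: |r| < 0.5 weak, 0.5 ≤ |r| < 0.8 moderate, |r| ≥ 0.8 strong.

strong positive

r = 0.88 > 0 so the relationship is positive.
|r| = 0.88, which falls in the strong range.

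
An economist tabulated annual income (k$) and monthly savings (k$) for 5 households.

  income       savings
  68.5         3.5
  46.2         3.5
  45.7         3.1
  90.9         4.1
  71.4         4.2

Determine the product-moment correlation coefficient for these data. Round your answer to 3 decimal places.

n = 5, Σx = 322.7, Σy = 18.4, Σx² = 22275.95, Σy² = 68.56, Σxy = 1215.69
nΣxy − ΣxΣy = 6078.45 − 5937.68 = 140.77
nΣx² − (Σx)² = 111379.75 − 104135.29 = 7244.46; nΣy² − (Σy)² = 342.8 − 338.56 = 4.24
r = 140.77 / √(7244.46 × 4.24) = 140.77 / 175.2613 ≈ 0.803

0.803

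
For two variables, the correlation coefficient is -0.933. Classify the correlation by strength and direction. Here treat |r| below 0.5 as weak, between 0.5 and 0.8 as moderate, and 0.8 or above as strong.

r = -0.933 < 0 so the relationship is negative.
|r| = 0.933, which falls in the strong range.

strong negative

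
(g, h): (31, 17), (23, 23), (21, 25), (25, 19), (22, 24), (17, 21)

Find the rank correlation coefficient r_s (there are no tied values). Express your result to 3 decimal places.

Rank g: 6, 4, 2, 5, 3, 1
Rank h: 1, 4, 6, 2, 5, 3
d = rank(g) − rank(h): 5, 0, -4, 3, -2, -2; Σd² = 58
ρ = 1 − 6Σd² / [n(n²−1)] = 1 − 6×58 / (6×35) = 1 − 348/210 ≈ -0.657

-0.657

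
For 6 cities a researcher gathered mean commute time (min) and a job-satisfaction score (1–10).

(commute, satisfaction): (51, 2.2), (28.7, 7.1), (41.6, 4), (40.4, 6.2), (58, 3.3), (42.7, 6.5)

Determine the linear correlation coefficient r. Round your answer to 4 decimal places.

n = 6, Σx = 262.4, Σy = 29.3, Σx² = 11974.7, Σy² = 162.83, Σxy = 1201.8
nΣxy − ΣxΣy = 7210.8 − 7688.32 = -477.52
nΣx² − (Σx)² = 71848.2 − 68853.76 = 2994.44; nΣy² − (Σy)² = 976.98 − 858.49 = 118.49
r = -477.52 / √(2994.44 × 118.49) = -477.52 / 595.6603 ≈ -0.8017

-0.8017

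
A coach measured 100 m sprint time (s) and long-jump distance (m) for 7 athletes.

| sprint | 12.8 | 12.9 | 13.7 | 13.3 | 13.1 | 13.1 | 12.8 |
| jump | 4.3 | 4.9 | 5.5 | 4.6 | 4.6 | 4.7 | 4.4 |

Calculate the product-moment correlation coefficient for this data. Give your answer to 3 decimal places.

n = 7, Σx = 91.7, Σy = 33, Σx² = 1201.89, Σy² = 156.52, Σxy = 432.93
nΣxy − ΣxΣy = 3030.51 − 3026.1 = 4.41
nΣx² − (Σx)² = 8413.23 − 8408.89 = 4.34; nΣy² − (Σy)² = 1095.64 − 1089 = 6.64
r = 4.41 / √(4.34 × 6.64) = 4.41 / 5.3682 ≈ 0.822

0.822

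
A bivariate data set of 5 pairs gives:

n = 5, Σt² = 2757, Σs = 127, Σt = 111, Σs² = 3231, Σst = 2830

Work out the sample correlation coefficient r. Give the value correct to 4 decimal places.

r = (nΣst − ΣsΣt) / √[(nΣs² − (Σs)²)(nΣt² − (Σt)²)]
Numerator: 5×2830 − 127×111 = 53
Denominator: √[(16155 − 16129)(13785 − 12321)] = √[26 × 1464] = 195.1000
r = 53 / 195.1000 ≈ 0.2717

0.2717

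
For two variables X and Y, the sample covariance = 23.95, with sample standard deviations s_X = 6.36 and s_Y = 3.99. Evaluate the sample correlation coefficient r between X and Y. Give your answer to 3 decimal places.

r = Cov(X,Y) / (s_X · s_Y) = 23.95 / (6.36 × 3.99)
  = 23.95 / 25.3764 ≈ 0.944

0.944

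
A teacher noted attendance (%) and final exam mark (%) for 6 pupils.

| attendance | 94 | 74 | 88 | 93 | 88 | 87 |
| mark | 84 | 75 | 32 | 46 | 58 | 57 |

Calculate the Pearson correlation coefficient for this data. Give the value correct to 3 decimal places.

n = 6, Σx = 524, Σy = 352, Σx² = 46018, Σy² = 22434, Σxy = 30603
nΣxy − ΣxΣy = 183618 − 184448 = -830
nΣx² − (Σx)² = 276108 − 274576 = 1532; nΣy² − (Σy)² = 134604 − 123904 = 10700
r = -830 / √(1532 × 10700) = -830 / 4048.7529 ≈ -0.205

-0.205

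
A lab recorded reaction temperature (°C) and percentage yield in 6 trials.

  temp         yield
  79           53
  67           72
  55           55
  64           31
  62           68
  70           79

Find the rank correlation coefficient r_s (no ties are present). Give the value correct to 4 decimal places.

0.1429

Rank temp: 6, 4, 1, 3, 2, 5
Rank yield: 2, 5, 3, 1, 4, 6
d = rank(temp) − rank(yield): 4, -1, -2, 2, -2, -1; Σd² = 30
ρ = 1 − 6Σd² / [n(n²−1)] = 1 − 6×30 / (6×35) = 1 − 180/210 ≈ 0.1429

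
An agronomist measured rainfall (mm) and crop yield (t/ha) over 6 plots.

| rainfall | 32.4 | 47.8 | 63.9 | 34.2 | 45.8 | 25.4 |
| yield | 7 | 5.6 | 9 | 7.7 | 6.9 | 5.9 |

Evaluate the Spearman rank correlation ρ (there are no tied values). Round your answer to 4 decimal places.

Rank rainfall: 2, 5, 6, 3, 4, 1
Rank yield: 4, 1, 6, 5, 3, 2
d = rank(rainfall) − rank(yield): -2, 4, 0, -2, 1, -1; Σd² = 26
ρ = 1 − 6Σd² / [n(n²−1)] = 1 − 6×26 / (6×35) = 1 − 156/210 ≈ 0.2571

0.2571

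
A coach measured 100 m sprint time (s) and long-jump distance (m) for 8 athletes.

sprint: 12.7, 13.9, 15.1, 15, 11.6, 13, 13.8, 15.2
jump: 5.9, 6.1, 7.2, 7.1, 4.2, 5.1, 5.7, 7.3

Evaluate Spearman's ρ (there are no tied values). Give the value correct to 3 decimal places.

0.929

Rank sprint: 2, 5, 7, 6, 1, 3, 4, 8
Rank jump: 4, 5, 7, 6, 1, 2, 3, 8
d = rank(sprint) − rank(jump): -2, 0, 0, 0, 0, 1, 1, 0; Σd² = 6
ρ = 1 − 6Σd² / [n(n²−1)] = 1 − 6×6 / (8×63) = 1 − 36/504 ≈ 0.929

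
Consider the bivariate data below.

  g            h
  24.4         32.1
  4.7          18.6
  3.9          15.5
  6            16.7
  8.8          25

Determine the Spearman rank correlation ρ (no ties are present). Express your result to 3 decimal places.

Rank g: 5, 2, 1, 3, 4
Rank h: 5, 3, 1, 2, 4
d = rank(g) − rank(h): 0, -1, 0, 1, 0; Σd² = 2
ρ = 1 − 6Σd² / [n(n²−1)] = 1 − 6×2 / (5×24) = 1 − 12/120 ≈ 0.900

0.900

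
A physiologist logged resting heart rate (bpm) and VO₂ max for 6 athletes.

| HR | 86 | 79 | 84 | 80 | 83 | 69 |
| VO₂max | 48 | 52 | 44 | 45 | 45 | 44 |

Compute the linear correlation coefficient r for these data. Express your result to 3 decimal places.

0.175

n = 6, Σx = 481, Σy = 278, Σx² = 38743, Σy² = 12930, Σxy = 22303
nΣxy − ΣxΣy = 133818 − 133718 = 100
nΣx² − (Σx)² = 232458 − 231361 = 1097; nΣy² − (Σy)² = 77580 − 77284 = 296
r = 100 / √(1097 × 296) = 100 / 569.8351 ≈ 0.175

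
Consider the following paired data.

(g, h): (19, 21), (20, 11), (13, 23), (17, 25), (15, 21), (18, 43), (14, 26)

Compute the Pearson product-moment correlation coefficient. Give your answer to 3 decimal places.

-0.139

n = 7, Σg = 116, Σh = 170, Σg² = 1964, Σh² = 4682, Σgh = 2796
nΣgh − ΣgΣh = 19572 − 19720 = -148
nΣg² − (Σg)² = 13748 − 13456 = 292; nΣh² − (Σh)² = 32774 − 28900 = 3874
r = -148 / √(292 × 3874) = -148 / 1063.5826 ≈ -0.139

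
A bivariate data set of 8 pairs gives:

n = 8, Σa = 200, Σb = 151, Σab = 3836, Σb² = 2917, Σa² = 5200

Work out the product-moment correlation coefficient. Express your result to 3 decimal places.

r = (nΣab − ΣaΣb) / √[(nΣa² − (Σa)²)(nΣb² − (Σb)²)]
Numerator: 8×3836 − 200×151 = 488
Denominator: √[(41600 − 40000)(23336 − 22801)] = √[1600 × 535] = 925.2027
r = 488 / 925.2027 ≈ 0.527

0.527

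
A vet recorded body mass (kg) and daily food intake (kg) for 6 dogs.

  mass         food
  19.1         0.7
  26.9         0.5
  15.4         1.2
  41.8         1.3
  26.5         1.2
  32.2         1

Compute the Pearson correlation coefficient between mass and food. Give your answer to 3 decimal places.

0.296

n = 6, Σx = 161.9, Σy = 5.9, Σx² = 4811.91, Σy² = 6.31, Σxy = 163.64
nΣxy − ΣxΣy = 981.84 − 955.21 = 26.63
nΣx² − (Σx)² = 28871.46 − 26211.61 = 2659.85; nΣy² − (Σy)² = 37.86 − 34.81 = 3.05
r = 26.63 / √(2659.85 × 3.05) = 26.63 / 90.0697 ≈ 0.296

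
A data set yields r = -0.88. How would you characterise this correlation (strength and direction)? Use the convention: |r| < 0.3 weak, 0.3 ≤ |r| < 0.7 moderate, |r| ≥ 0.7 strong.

r = -0.88 < 0 so the relationship is negative.
|r| = 0.88, which falls in the strong range.

strong negative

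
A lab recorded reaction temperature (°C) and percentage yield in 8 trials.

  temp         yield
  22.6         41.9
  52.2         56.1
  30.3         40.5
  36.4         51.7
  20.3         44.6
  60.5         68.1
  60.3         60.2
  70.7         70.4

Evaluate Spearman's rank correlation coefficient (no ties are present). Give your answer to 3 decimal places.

Rank temp: 2, 5, 3, 4, 1, 7, 6, 8
Rank yield: 2, 5, 1, 4, 3, 7, 6, 8
d = rank(temp) − rank(yield): 0, 0, 2, 0, -2, 0, 0, 0; Σd² = 8
ρ = 1 − 6Σd² / [n(n²−1)] = 1 − 6×8 / (8×63) = 1 − 48/504 ≈ 0.905

0.905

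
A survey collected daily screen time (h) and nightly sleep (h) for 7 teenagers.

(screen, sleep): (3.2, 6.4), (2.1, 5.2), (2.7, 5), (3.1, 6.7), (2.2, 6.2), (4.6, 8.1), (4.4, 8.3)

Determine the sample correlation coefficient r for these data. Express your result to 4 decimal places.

n = 7, Σx = 22.3, Σy = 45.9, Σx² = 76.91, Σy² = 310.83, Σxy = 153.09
nΣxy − ΣxΣy = 1071.63 − 1023.57 = 48.06
nΣx² − (Σx)² = 538.37 − 497.29 = 41.08; nΣy² − (Σy)² = 2175.81 − 2106.81 = 69
r = 48.06 / √(41.08 × 69) = 48.06 / 53.2402 ≈ 0.9027

0.9027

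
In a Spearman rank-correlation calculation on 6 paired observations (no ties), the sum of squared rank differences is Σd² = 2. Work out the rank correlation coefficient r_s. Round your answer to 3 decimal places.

ρ = 1 − 6Σd² / [n(n²−1)] = 1 − 6×2 / (6×35)
  = 1 − 12/210 = 1 − 0.0571 ≈ 0.943

0.943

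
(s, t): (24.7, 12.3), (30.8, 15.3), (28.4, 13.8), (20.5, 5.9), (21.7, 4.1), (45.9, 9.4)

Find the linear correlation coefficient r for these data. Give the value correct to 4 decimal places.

n = 6, Σs = 172, Σt = 60.8, Σs² = 5363.24, Σt² = 715.8, Σst = 1808.35
nΣst − ΣsΣt = 10850.1 − 10457.6 = 392.5
nΣs² − (Σs)² = 32179.44 − 29584 = 2595.44; nΣt² − (Σt)² = 4294.8 − 3696.64 = 598.16
r = 392.5 / √(2595.44 × 598.16) = 392.5 / 1245.9889 ≈ 0.3150

0.3150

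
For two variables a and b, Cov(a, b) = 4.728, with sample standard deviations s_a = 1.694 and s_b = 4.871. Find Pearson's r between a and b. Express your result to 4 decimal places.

0.5730

r = Cov(a,b) / (s_a · s_b) = 4.728 / (1.694 × 4.871)
  = 4.728 / 8.2515 ≈ 0.5730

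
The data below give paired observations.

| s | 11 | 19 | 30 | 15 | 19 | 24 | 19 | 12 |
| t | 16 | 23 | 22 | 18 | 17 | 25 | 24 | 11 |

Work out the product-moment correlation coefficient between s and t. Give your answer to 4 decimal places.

0.7050

n = 8, Σs = 149, Σt = 156, Σs² = 3049, Σt² = 3204, Σst = 3054
nΣst − ΣsΣt = 24432 − 23244 = 1188
nΣs² − (Σs)² = 24392 − 22201 = 2191; nΣt² − (Σt)² = 25632 − 24336 = 1296
r = 1188 / √(2191 × 1296) = 1188 / 1685.0923 ≈ 0.7050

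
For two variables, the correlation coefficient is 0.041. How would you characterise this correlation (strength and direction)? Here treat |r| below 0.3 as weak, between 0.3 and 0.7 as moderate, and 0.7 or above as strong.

r = 0.041 > 0 so the relationship is positive.
|r| = 0.041, which falls in the weak range.

weak positive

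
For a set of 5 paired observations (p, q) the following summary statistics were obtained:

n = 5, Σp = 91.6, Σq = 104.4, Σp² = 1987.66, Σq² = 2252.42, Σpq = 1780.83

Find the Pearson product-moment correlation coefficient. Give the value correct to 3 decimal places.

r = (nΣpq − ΣpΣq) / √[(nΣp² − (Σp)²)(nΣq² − (Σq)²)]
Numerator: 5×1780.83 − 91.6×104.4 = -658.89
Denominator: √[(9938.3 − 8390.56)(11262.1 − 10899.36)] = √[1547.74 × 362.74] = 749.2845
r = -658.89 / 749.2845 ≈ -0.879

-0.879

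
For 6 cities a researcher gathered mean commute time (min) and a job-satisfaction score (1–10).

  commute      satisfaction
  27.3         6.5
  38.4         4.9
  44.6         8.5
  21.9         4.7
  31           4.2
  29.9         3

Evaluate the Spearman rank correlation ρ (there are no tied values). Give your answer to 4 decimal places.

0.3714

Rank commute: 2, 5, 6, 1, 4, 3
Rank satisfaction: 5, 4, 6, 3, 2, 1
d = rank(commute) − rank(satisfaction): -3, 1, 0, -2, 2, 2; Σd² = 22
ρ = 1 − 6Σd² / [n(n²−1)] = 1 − 6×22 / (6×35) = 1 − 132/210 ≈ 0.3714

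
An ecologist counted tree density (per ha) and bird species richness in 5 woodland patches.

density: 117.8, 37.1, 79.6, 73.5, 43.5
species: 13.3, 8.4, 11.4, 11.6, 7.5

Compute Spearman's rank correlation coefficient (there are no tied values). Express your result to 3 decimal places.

0.800

Rank density: 5, 1, 4, 3, 2
Rank species: 5, 2, 3, 4, 1
d = rank(density) − rank(species): 0, -1, 1, -1, 1; Σd² = 4
ρ = 1 − 6Σd² / [n(n²−1)] = 1 − 6×4 / (5×24) = 1 − 24/120 ≈ 0.800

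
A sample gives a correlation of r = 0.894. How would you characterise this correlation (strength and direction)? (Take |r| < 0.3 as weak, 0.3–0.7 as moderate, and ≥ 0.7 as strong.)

r = 0.894 > 0 so the relationship is positive.
|r| = 0.894, which falls in the strong range.

strong positive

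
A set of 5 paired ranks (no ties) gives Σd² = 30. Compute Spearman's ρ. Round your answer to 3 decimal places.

-0.500

ρ = 1 − 6Σd² / [n(n²−1)] = 1 − 6×30 / (5×24)
  = 1 − 180/120 = 1 − 1.5000 ≈ -0.500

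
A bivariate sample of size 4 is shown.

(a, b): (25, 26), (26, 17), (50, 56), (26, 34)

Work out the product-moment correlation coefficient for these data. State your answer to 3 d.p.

n = 4, Σa = 127, Σb = 133, Σa² = 4477, Σb² = 5257, Σab = 4776
nΣab − ΣaΣb = 19104 − 16891 = 2213
nΣa² − (Σa)² = 17908 − 16129 = 1779; nΣb² − (Σb)² = 21028 − 17689 = 3339
r = 2213 / √(1779 × 3339) = 2213 / 2437.2281 ≈ 0.908

0.908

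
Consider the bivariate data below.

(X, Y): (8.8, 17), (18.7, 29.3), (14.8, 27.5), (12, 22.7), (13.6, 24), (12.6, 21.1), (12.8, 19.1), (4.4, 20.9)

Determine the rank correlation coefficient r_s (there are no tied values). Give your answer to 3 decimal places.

Rank X: 2, 8, 7, 3, 6, 4, 5, 1
Rank Y: 1, 8, 7, 5, 6, 4, 2, 3
d = rank(X) − rank(Y): 1, 0, 0, -2, 0, 0, 3, -2; Σd² = 18
ρ = 1 − 6Σd² / [n(n²−1)] = 1 − 6×18 / (8×63) = 1 − 108/504 ≈ 0.786

0.786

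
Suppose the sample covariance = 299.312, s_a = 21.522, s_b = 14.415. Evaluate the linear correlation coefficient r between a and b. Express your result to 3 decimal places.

0.965

r = Cov(a,b) / (s_a · s_b) = 299.312 / (21.522 × 14.415)
  = 299.312 / 310.2396 ≈ 0.965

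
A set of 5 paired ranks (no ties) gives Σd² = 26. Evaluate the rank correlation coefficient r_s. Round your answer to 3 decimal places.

-0.300

ρ = 1 − 6Σd² / [n(n²−1)] = 1 − 6×26 / (5×24)
  = 1 − 156/120 = 1 − 1.3000 ≈ -0.300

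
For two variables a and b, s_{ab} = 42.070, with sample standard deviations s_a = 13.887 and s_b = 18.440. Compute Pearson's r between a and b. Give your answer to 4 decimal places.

r = Cov(a,b) / (s_a · s_b) = 42.070 / (13.887 × 18.440)
  = 42.070 / 256.0763 ≈ 0.1643

0.1643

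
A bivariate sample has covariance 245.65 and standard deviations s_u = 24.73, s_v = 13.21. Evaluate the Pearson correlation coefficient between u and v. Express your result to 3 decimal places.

r = Cov(u,v) / (s_u · s_v) = 245.65 / (24.73 × 13.21)
  = 245.65 / 326.6833 ≈ 0.752

0.752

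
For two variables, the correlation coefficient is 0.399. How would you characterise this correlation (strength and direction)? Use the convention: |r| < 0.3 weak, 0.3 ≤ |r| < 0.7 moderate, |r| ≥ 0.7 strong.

moderate positive

r = 0.399 > 0 so the relationship is positive.
|r| = 0.399, which falls in the moderate range.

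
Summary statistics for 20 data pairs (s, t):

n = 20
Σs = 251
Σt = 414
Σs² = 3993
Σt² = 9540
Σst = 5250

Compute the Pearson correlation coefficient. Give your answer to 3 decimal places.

0.060

r = (nΣst − ΣsΣt) / √[(nΣs² − (Σs)²)(nΣt² − (Σt)²)]
Numerator: 20×5250 − 251×414 = 1086
Denominator: √[(79860 − 63001)(190800 − 171396)] = √[16859 × 19404] = 18086.7918
r = 1086 / 18086.7918 ≈ 0.060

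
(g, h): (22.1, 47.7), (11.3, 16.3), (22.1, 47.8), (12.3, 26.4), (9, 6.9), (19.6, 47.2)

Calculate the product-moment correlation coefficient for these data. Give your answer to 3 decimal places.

0.975

n = 6, Σg = 96.4, Σh = 192.3, Σg² = 1720.96, Σh² = 7798.23, Σgh = 3606.68
nΣgh − ΣgΣh = 21640.08 − 18537.72 = 3102.36
nΣg² − (Σg)² = 10325.76 − 9292.96 = 1032.8; nΣh² − (Σh)² = 46789.38 − 36979.29 = 9810.09
r = 3102.36 / √(1032.8 × 9810.09) = 3102.36 / 3183.0584 ≈ 0.975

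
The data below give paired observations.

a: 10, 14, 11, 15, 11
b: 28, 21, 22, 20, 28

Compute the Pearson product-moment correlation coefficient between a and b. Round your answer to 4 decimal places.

n = 5, Σa = 61, Σb = 119, Σa² = 763, Σb² = 2893, Σab = 1424
nΣab − ΣaΣb = 7120 − 7259 = -139
nΣa² − (Σa)² = 3815 − 3721 = 94; nΣb² − (Σb)² = 14465 − 14161 = 304
r = -139 / √(94 × 304) = -139 / 169.0444 ≈ -0.8223

-0.8223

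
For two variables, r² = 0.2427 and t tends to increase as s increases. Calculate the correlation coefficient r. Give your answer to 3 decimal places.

0.493

|r| = √0.2427 = 0.493
The association is positive, so r = 0.493.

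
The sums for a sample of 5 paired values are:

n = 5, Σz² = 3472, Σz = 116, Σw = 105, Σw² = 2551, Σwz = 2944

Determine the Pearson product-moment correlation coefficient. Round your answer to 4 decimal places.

r = (nΣwz − ΣwΣz) / √[(nΣw² − (Σw)²)(nΣz² − (Σz)²)]
Numerator: 5×2944 − 105×116 = 2540
Denominator: √[(12755 − 11025)(17360 − 13456)] = √[1730 × 3904] = 2598.8305
r = 2540 / 2598.8305 ≈ 0.9774

0.9774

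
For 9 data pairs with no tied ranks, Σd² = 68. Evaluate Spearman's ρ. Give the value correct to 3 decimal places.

ρ = 1 − 6Σd² / [n(n²−1)] = 1 − 6×68 / (9×80)
  = 1 − 408/720 = 1 − 0.5667 ≈ 0.433

0.433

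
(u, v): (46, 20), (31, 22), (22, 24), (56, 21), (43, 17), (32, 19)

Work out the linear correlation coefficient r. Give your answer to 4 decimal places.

n = 6, Σu = 230, Σv = 123, Σu² = 9570, Σv² = 2551, Σuv = 4645
nΣuv − ΣuΣv = 27870 − 28290 = -420
nΣu² − (Σu)² = 57420 − 52900 = 4520; nΣv² − (Σv)² = 15306 − 15129 = 177
r = -420 / √(4520 × 177) = -420 / 894.4496 ≈ -0.4696

-0.4696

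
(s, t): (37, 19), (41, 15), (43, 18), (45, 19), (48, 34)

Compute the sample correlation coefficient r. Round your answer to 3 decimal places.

0.688

n = 5, Σs = 214, Σt = 105, Σs² = 9228, Σt² = 2427, Σst = 4579
nΣst − ΣsΣt = 22895 − 22470 = 425
nΣs² − (Σs)² = 46140 − 45796 = 344; nΣt² − (Σt)² = 12135 − 11025 = 1110
r = 425 / √(344 × 1110) = 425 / 617.9320 ≈ 0.688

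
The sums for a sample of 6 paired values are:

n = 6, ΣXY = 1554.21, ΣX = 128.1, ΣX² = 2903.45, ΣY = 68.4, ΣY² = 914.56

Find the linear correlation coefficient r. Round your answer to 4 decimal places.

0.6228

r = (nΣXY − ΣXΣY) / √[(nΣX² − (ΣX)²)(nΣY² − (ΣY)²)]
Numerator: 6×1554.21 − 128.1×68.4 = 563.22
Denominator: √[(17420.7 − 16409.61)(5487.36 − 4678.56)] = √[1011.09 × 808.8] = 904.3061
r = 563.22 / 904.3061 ≈ 0.6228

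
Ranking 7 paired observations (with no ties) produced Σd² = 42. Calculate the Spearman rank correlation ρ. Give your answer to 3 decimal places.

ρ = 1 − 6Σd² / [n(n²−1)] = 1 − 6×42 / (7×48)
  = 1 − 252/336 = 1 − 0.7500 ≈ 0.250

0.250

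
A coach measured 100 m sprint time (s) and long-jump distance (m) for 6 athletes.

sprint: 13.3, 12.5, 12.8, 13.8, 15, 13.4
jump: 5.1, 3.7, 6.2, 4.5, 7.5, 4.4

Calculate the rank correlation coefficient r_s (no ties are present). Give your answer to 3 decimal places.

Rank sprint: 3, 1, 2, 5, 6, 4
Rank jump: 4, 1, 5, 3, 6, 2
d = rank(sprint) − rank(jump): -1, 0, -3, 2, 0, 2; Σd² = 18
ρ = 1 − 6Σd² / [n(n²−1)] = 1 − 6×18 / (6×35) = 1 − 108/210 ≈ 0.486

0.486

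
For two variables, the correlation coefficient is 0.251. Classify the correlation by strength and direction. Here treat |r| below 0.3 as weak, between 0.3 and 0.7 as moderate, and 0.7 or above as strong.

weak positive

r = 0.251 > 0 so the relationship is positive.
|r| = 0.251, which falls in the weak range.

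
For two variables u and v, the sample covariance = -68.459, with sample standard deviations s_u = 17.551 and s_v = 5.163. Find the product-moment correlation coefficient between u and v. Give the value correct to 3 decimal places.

-0.755

r = Cov(u,v) / (s_u · s_v) = -68.459 / (17.551 × 5.163)
  = -68.459 / 90.6158 ≈ -0.755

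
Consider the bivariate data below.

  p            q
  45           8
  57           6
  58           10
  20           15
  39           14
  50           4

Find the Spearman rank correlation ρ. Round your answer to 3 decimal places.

-0.600

Rank p: 3, 5, 6, 1, 2, 4
Rank q: 3, 2, 4, 6, 5, 1
d = rank(p) − rank(q): 0, 3, 2, -5, -3, 3; Σd² = 56
ρ = 1 − 6Σd² / [n(n²−1)] = 1 − 6×56 / (6×35) = 1 − 336/210 ≈ -0.600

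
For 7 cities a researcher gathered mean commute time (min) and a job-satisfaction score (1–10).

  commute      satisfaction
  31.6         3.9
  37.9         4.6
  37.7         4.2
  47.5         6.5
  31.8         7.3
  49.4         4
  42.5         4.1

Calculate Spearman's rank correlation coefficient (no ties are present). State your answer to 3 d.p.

Rank commute: 1, 4, 3, 6, 2, 7, 5
Rank satisfaction: 1, 5, 4, 6, 7, 2, 3
d = rank(commute) − rank(satisfaction): 0, -1, -1, 0, -5, 5, 2; Σd² = 56
ρ = 1 − 6Σd² / [n(n²−1)] = 1 − 6×56 / (7×48) = 1 − 336/336 ≈ 0.000

0.000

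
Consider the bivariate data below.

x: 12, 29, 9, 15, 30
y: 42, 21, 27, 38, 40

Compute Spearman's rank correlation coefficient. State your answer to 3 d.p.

0.000

Rank x: 2, 4, 1, 3, 5
Rank y: 5, 1, 2, 3, 4
d = rank(x) − rank(y): -3, 3, -1, 0, 1; Σd² = 20
ρ = 1 − 6Σd² / [n(n²−1)] = 1 − 6×20 / (5×24) = 1 − 120/120 ≈ 0.000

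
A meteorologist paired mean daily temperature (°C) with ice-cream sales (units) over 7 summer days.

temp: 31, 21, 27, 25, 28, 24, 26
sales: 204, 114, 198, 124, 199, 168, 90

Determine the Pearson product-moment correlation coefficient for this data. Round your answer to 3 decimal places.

0.658

n = 7, Σx = 182, Σy = 1097, Σx² = 4792, Σy² = 185117, Σxy = 29108
nΣxy − ΣxΣy = 203756 − 199654 = 4102
nΣx² − (Σx)² = 33544 − 33124 = 420; nΣy² − (Σy)² = 1295819 − 1203409 = 92410
r = 4102 / √(420 × 92410) = 4102 / 6229.9438 ≈ 0.658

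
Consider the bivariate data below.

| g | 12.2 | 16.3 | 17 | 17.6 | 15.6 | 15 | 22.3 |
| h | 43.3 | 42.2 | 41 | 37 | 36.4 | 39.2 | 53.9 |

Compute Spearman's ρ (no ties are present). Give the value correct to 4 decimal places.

0.1429

Rank g: 1, 4, 5, 6, 3, 2, 7
Rank h: 6, 5, 4, 2, 1, 3, 7
d = rank(g) − rank(h): -5, -1, 1, 4, 2, -1, 0; Σd² = 48
ρ = 1 − 6Σd² / [n(n²−1)] = 1 − 6×48 / (7×48) = 1 − 288/336 ≈ 0.1429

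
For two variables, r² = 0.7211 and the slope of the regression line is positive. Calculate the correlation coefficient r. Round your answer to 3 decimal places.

|r| = √0.7211 = 0.849
The association is positive, so r = 0.849.

0.849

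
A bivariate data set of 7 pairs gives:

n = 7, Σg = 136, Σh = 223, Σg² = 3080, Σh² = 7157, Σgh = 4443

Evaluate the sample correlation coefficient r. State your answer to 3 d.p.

r = (nΣgh − ΣgΣh) / √[(nΣg² − (Σg)²)(nΣh² − (Σh)²)]
Numerator: 7×4443 − 136×223 = 773
Denominator: √[(21560 − 18496)(50099 − 49729)] = √[3064 × 370] = 1064.7441
r = 773 / 1064.7441 ≈ 0.726

0.726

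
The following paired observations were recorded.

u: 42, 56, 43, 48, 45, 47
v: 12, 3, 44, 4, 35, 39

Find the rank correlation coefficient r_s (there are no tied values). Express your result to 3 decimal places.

Rank u: 1, 6, 2, 5, 3, 4
Rank v: 3, 1, 6, 2, 4, 5
d = rank(u) − rank(v): -2, 5, -4, 3, -1, -1; Σd² = 56
ρ = 1 − 6Σd² / [n(n²−1)] = 1 − 6×56 / (6×35) = 1 − 336/210 ≈ -0.600

-0.600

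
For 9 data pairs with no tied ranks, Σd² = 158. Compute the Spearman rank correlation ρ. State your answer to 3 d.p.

ρ = 1 − 6Σd² / [n(n²−1)] = 1 − 6×158 / (9×80)
  = 1 − 948/720 = 1 − 1.3167 ≈ -0.317

-0.317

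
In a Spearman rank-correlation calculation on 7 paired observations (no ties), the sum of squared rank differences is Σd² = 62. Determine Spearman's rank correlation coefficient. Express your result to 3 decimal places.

ρ = 1 − 6Σd² / [n(n²−1)] = 1 − 6×62 / (7×48)
  = 1 − 372/336 = 1 − 1.1071 ≈ -0.107

-0.107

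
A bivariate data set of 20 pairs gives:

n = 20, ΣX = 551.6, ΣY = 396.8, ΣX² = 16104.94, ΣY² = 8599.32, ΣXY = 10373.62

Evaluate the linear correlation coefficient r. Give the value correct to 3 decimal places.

r = (nΣXY − ΣXΣY) / √[(nΣX² − (ΣX)²)(nΣY² − (ΣY)²)]
Numerator: 20×10373.62 − 551.6×396.8 = -11402.48
Denominator: √[(322098.8 − 304262.56)(171986.4 − 157450.24)] = √[17836.24 × 14536.16] = 16101.8769
r = -11402.48 / 16101.8769 ≈ -0.708

-0.708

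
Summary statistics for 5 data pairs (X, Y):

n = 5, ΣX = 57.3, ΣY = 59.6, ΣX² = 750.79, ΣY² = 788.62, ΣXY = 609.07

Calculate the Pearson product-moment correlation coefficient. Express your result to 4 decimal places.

-0.8619

r = (nΣXY − ΣXΣY) / √[(nΣX² − (ΣX)²)(nΣY² − (ΣY)²)]
Numerator: 5×609.07 − 57.3×59.6 = -369.73
Denominator: √[(3753.95 − 3283.29)(3943.1 − 3552.16)] = √[470.66 × 390.94] = 428.9520
r = -369.73 / 428.9520 ≈ -0.8619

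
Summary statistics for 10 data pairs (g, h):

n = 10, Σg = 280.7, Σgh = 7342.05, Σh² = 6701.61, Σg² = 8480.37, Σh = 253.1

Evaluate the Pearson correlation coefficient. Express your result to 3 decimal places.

0.563

r = (nΣgh − ΣgΣh) / √[(nΣg² − (Σg)²)(nΣh² − (Σh)²)]
Numerator: 10×7342.05 − 280.7×253.1 = 2375.33
Denominator: √[(84803.7 − 78792.49)(67016.1 − 64059.61)] = √[6011.21 × 2956.49] = 4215.6948
r = 2375.33 / 4215.6948 ≈ 0.563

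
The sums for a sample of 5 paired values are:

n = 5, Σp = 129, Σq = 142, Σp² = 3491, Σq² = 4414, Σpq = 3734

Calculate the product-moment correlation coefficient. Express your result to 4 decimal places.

0.2826

r = (nΣpq − ΣpΣq) / √[(nΣp² − (Σp)²)(nΣq² − (Σq)²)]
Numerator: 5×3734 − 129×142 = 352
Denominator: √[(17455 − 16641)(22070 − 20164)] = √[814 × 1906] = 1245.5858
r = 352 / 1245.5858 ≈ 0.2826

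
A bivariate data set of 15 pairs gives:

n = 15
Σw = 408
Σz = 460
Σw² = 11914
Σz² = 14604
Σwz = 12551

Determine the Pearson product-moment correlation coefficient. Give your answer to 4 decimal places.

r = (nΣwz − ΣwΣz) / √[(nΣw² − (Σw)²)(nΣz² − (Σz)²)]
Numerator: 15×12551 − 408×460 = 585
Denominator: √[(178710 − 166464)(219060 − 211600)] = √[12246 × 7460] = 9557.9893
r = 585 / 9557.9893 ≈ 0.0612

0.0612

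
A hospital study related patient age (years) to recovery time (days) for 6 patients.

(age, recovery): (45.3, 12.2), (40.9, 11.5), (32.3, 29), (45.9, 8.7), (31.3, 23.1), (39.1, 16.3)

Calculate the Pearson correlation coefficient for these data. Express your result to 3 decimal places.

-0.926

n = 6, Σx = 234.8, Σy = 100.8, Σx² = 9383.5, Σy² = 1997.08, Σxy = 3719.4
nΣxy − ΣxΣy = 22316.4 − 23667.84 = -1351.44
nΣx² − (Σx)² = 56301 − 55131.04 = 1169.96; nΣy² − (Σy)² = 11982.48 − 10160.64 = 1821.84
r = -1351.44 / √(1169.96 × 1821.84) = -1351.44 / 1459.9589 ≈ -0.926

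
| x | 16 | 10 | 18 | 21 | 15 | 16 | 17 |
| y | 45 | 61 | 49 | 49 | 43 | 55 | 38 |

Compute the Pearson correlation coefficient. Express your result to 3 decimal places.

n = 7, Σx = 113, Σy = 340, Σx² = 1891, Σy² = 16866, Σxy = 5412
nΣxy − ΣxΣy = 37884 − 38420 = -536
nΣx² − (Σx)² = 13237 − 12769 = 468; nΣy² − (Σy)² = 118062 − 115600 = 2462
r = -536 / √(468 × 2462) = -536 / 1073.4132 ≈ -0.499

-0.499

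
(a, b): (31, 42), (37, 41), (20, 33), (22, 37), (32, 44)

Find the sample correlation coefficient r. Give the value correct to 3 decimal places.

0.844

n = 5, Σa = 142, Σb = 197, Σa² = 4238, Σb² = 7839, Σab = 5701
nΣab − ΣaΣb = 28505 − 27974 = 531
nΣa² − (Σa)² = 21190 − 20164 = 1026; nΣb² − (Σb)² = 39195 − 38809 = 386
r = 531 / √(1026 × 386) = 531 / 629.3139 ≈ 0.844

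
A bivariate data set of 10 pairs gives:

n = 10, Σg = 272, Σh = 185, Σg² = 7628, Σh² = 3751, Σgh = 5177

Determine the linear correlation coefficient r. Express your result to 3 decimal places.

0.528

r = (nΣgh − ΣgΣh) / √[(nΣg² − (Σg)²)(nΣh² − (Σh)²)]
Numerator: 10×5177 − 272×185 = 1450
Denominator: √[(76280 − 73984)(37510 − 34225)] = √[2296 × 3285] = 2746.3357
r = 1450 / 2746.3357 ≈ 0.528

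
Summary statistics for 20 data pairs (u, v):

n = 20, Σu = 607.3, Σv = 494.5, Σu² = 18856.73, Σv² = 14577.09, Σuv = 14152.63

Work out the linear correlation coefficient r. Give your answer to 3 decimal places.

r = (nΣuv − ΣuΣv) / √[(nΣu² − (Σu)²)(nΣv² − (Σv)²)]
Numerator: 20×14152.63 − 607.3×494.5 = -17257.25
Denominator: √[(377134.6 − 368813.29)(291541.8 − 244530.25)] = √[8321.31 × 47011.55] = 19778.7179
r = -17257.25 / 19778.7179 ≈ -0.873

-0.873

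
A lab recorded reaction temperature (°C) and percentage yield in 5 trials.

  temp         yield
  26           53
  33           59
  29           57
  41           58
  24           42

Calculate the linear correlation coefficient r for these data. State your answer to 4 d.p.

n = 5, Σx = 153, Σy = 269, Σx² = 4863, Σy² = 14667, Σxy = 8364
nΣxy − ΣxΣy = 41820 − 41157 = 663
nΣx² − (Σx)² = 24315 − 23409 = 906; nΣy² − (Σy)² = 73335 − 72361 = 974
r = 663 / √(906 × 974) = 663 / 939.3849 ≈ 0.7058

0.7058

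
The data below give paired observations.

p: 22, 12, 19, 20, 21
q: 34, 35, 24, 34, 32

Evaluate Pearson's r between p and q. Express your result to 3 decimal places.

n = 5, Σp = 94, Σq = 159, Σp² = 1830, Σq² = 5137, Σpq = 2976
nΣpq − ΣpΣq = 14880 − 14946 = -66
nΣp² − (Σp)² = 9150 − 8836 = 314; nΣq² − (Σq)² = 25685 − 25281 = 404
r = -66 / √(314 × 404) = -66 / 356.1685 ≈ -0.185

-0.185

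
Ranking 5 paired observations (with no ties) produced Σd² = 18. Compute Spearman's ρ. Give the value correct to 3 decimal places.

0.100

ρ = 1 − 6Σd² / [n(n²−1)] = 1 − 6×18 / (5×24)
  = 1 − 108/120 = 1 − 0.9000 ≈ 0.100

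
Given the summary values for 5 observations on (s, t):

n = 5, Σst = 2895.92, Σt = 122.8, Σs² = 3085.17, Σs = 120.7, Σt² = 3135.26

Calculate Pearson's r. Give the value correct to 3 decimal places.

-0.479

r = (nΣst − ΣsΣt) / √[(nΣs² − (Σs)²)(nΣt² − (Σt)²)]
Numerator: 5×2895.92 − 120.7×122.8 = -342.36
Denominator: √[(15425.85 − 14568.49)(15676.3 − 15079.84)] = √[857.36 × 596.46] = 715.1090
r = -342.36 / 715.1090 ≈ -0.479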